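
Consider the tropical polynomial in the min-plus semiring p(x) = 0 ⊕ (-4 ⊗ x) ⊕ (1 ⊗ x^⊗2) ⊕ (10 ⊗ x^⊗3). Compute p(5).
p(5) = 0

A tropical monomial a ⊗ x^⊗i evaluates to a + i · x. Evaluating each term at x = 5:
  Term 0 contributes 0 + 0 · 5 = 0
  Term 1 contributes -4 + 1 · 5 = 1
  Term 2 contributes 1 + 2 · 5 = 11
  Term 3 contributes 10 + 3 · 5 = 25
p(5) = ⊕ of these = min[0, 1, 11, 25] = 0.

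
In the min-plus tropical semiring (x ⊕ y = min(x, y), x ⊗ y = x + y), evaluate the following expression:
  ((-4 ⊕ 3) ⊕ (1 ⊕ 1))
((-4 ⊕ 3) ⊕ (1 ⊕ 1)) = -4

Expand innermost to outermost. Recall ⊕ takes the minimum of its arguments and ⊗ takes their sum. Working out the expression ((-4 ⊕ 3) ⊕ (1 ⊕ 1)) gives -4.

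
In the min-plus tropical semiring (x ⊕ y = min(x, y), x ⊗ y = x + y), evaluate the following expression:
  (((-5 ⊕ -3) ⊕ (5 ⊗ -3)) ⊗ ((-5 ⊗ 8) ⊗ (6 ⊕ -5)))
(((-5 ⊕ -3) ⊕ (5 ⊗ -3)) ⊗ ((-5 ⊗ 8) ⊗ (6 ⊕ -5))) = -7

Expand innermost to outermost. Recall ⊕ takes the minimum of its arguments and ⊗ takes their sum. Working out the expression (((-5 ⊕ -3) ⊕ (5 ⊗ -3)) ⊗ ((-5 ⊗ 8) ⊗ (6 ⊕ -5))) gives -7.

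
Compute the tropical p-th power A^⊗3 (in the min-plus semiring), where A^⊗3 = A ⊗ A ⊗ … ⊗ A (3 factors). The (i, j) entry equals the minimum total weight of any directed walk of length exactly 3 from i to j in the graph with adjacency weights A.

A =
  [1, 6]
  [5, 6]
A^⊗3 =
  [3, 8]
  [7, 12]

Each entry (A^⊗3)_ij equals the minimum over all length-3 walks i = v_0 → v_1 → … → v_3 = j of Σ_t A[v_t][v_{t+1}]. For example, for (i, j) = (0, 1) we minimise over 4 possible intermediate vertex sequences; the minimum is 8, attained along the walk 0 → 0 → 0 → 1.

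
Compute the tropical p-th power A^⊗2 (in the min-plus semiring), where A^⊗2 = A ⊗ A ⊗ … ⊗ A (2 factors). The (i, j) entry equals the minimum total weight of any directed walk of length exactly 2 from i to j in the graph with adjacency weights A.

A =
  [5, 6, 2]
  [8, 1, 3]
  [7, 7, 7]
A^⊗2 =
  [9, 7, 7]
  [9, 2, 4]
  [12, 8, 9]

Each entry (A^⊗2)_ij equals the minimum over all length-2 walks i = v_0 → v_1 → … → v_2 = j of Σ_t A[v_t][v_{t+1}]. For example, for (i, j) = (0, 2) we minimise over 3 possible intermediate vertex sequences; the minimum is 7, attained along the walk 0 → 0 → 2.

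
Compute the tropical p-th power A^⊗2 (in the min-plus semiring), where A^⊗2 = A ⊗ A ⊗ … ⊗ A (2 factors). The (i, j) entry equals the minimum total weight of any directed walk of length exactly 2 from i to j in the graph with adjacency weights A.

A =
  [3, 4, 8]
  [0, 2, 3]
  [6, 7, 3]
A^⊗2 =
  [4, 6, 7]
  [2, 4, 5]
  [7, 9, 6]

Each entry (A^⊗2)_ij equals the minimum over all length-2 walks i = v_0 → v_1 → … → v_2 = j of Σ_t A[v_t][v_{t+1}]. For example, for (i, j) = (0, 2) we minimise over 3 possible intermediate vertex sequences; the minimum is 7, attained along the walk 0 → 1 → 2.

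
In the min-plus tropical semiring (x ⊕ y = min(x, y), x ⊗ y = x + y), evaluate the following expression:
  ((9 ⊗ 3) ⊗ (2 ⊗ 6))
((9 ⊗ 3) ⊗ (2 ⊗ 6)) = 20

Expand innermost to outermost. Recall ⊕ takes the minimum of its arguments and ⊗ takes their sum. Working out the expression ((9 ⊗ 3) ⊗ (2 ⊗ 6)) gives 20.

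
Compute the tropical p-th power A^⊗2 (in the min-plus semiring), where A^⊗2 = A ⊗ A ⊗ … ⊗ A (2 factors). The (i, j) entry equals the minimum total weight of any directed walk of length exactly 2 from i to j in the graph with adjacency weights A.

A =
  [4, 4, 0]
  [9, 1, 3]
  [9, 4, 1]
A^⊗2 =
  [8, 4, 1]
  [10, 2, 4]
  [10, 5, 2]

Each entry (A^⊗2)_ij equals the minimum over all length-2 walks i = v_0 → v_1 → … → v_2 = j of Σ_t A[v_t][v_{t+1}]. For example, for (i, j) = (0, 2) we minimise over 3 possible intermediate vertex sequences; the minimum is 1, attained along the walk 0 → 2 → 2.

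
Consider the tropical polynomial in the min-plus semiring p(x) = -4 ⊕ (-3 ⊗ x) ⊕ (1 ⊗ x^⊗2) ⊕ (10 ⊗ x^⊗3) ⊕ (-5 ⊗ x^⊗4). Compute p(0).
p(0) = -5

A tropical monomial a ⊗ x^⊗i evaluates to a + i · x. Evaluating each term at x = 0:
  Term 0 contributes -4 + 0 · 0 = -4
  Term 1 contributes -3 + 1 · 0 = -3
  Term 2 contributes 1 + 2 · 0 = 1
  Term 3 contributes 10 + 3 · 0 = 10
  Term 4 contributes -5 + 4 · 0 = -5
p(0) = ⊕ of these = min[-4, -3, 1, 10, -5] = -5.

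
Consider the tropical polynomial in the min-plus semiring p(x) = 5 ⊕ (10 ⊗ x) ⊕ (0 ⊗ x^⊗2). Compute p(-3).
p(-3) = -6

A tropical monomial a ⊗ x^⊗i evaluates to a + i · x. Evaluating each term at x = -3:
  Term 0 contributes 5 + 0 · -3 = 5
  Term 1 contributes 10 + 1 · -3 = 7
  Term 2 contributes 0 + 2 · -3 = -6
p(-3) = ⊕ of these = min[5, 7, -6] = -6.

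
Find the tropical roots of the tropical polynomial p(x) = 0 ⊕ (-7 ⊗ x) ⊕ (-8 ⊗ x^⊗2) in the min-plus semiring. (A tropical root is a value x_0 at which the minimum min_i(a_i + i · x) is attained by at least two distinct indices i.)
Roots: {1, 7}

Each tropical root is a break point of the lower envelope of the lines y = a_i + i · x (there are 3 lines, with slopes 0, 1, ..., 2). Only the lines that attain the minimum somewhere contribute to roots; other lines are dominated. Here the surviving (envelope) indices are i = 2, i = 1, i = 0.
Intersections between consecutive envelope lines give the roots: for adjacent envelope indices i < j the intersection is x = (a_i − a_j) / (j − i). Reading off the sorted break points: {1, 7}.
Verification: at each break x_0, at least two indices attain the minimum of min_i(a_i + i · x_0).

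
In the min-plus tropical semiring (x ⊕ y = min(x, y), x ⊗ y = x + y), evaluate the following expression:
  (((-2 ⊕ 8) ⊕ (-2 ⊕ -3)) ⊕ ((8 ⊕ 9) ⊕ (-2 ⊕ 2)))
(((-2 ⊕ 8) ⊕ (-2 ⊕ -3)) ⊕ ((8 ⊕ 9) ⊕ (-2 ⊕ 2))) = -3

Expand innermost to outermost. Recall ⊕ takes the minimum of its arguments and ⊗ takes their sum. Working out the expression (((-2 ⊕ 8) ⊕ (-2 ⊕ -3)) ⊕ ((8 ⊕ 9) ⊕ (-2 ⊕ 2))) gives -3.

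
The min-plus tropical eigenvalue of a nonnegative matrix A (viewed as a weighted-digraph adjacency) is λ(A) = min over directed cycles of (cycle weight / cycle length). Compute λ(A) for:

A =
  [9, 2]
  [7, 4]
λ(A) = 4

Enumerate directed cycles and compute their means (weight / length). Sample:
  cycle 0 → 0: weight = 9, length = 1, mean = 9/1 ≈ 9.000
  cycle 1 → 1: weight = 4, length = 1, mean = 4/1 ≈ 4.000
  cycle 0 → 1 → 0: weight = 9, length = 2, mean = 9/2 ≈ 4.500
  cycle 1 → 0 → 1: weight = 9, length = 2, mean = 9/2 ≈ 4.500
Minimum mean = 4.000, attained e.g. along the cycle 1 → 1 with weight 4 and length 1. So λ(A) = 4/1 = 4.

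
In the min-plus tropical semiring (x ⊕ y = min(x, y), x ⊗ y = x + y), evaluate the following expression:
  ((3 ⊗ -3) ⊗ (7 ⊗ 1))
((3 ⊗ -3) ⊗ (7 ⊗ 1)) = 8

Expand innermost to outermost. Recall ⊕ takes the minimum of its arguments and ⊗ takes their sum. Working out the expression ((3 ⊗ -3) ⊗ (7 ⊗ 1)) gives 8.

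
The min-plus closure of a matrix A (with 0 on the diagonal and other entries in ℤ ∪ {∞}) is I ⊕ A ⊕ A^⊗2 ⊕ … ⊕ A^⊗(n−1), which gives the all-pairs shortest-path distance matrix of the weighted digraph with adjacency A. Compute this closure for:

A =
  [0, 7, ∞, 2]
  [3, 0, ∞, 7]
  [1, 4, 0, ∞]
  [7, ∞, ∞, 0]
Closure =
  [0, 7, ∞, 2]
  [3, 0, ∞, 5]
  [1, 4, 0, 3]
  [7, 14, ∞, 0]

This is the Floyd-Warshall all-pairs shortest-path computation. For each intermediate vertex k = 0, 1, …, 3, update dist[i][j] ← min(dist[i][j], dist[i][k] + dist[k][j]). The final matrix gives, for each (i, j), the minimum total weight of any directed path from i to j (possibly empty when i = j).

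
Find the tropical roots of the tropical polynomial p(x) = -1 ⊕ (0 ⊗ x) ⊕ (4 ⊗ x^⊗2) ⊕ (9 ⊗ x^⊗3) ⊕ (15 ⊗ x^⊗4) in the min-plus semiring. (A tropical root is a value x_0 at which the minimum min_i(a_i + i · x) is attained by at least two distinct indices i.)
Roots: {-6, -5, -4, -1}

Each tropical root is a break point of the lower envelope of the lines y = a_i + i · x (there are 5 lines, with slopes 0, 1, ..., 4). Only the lines that attain the minimum somewhere contribute to roots; other lines are dominated. Here the surviving (envelope) indices are i = 4, i = 3, i = 2, i = 1, i = 0.
Intersections between consecutive envelope lines give the roots: for adjacent envelope indices i < j the intersection is x = (a_i − a_j) / (j − i). Reading off the sorted break points: {-6, -5, -4, -1}.
Verification: at each break x_0, at least two indices attain the minimum of min_i(a_i + i · x_0).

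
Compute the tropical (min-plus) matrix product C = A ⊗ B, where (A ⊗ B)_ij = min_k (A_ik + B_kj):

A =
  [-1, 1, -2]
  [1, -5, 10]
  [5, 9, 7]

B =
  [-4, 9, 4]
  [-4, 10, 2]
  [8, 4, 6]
A ⊗ B =
  [-5, 2, 3]
  [-9, 5, -3]
  [1, 11, 9]

Apply the min-plus product entry-by-entry:
  C[0][0] = min over k of (A[0][0] + B[0][0] = -1 + -4 = -5, A[0][1] + B[1][0] = 1 + -4 = -3, A[0][2] + B[2][0] = -2 + 8 = 6) = -5 (attained at k = 0)
  C[0][1] = min over k of (A[0][0] + B[0][1] = -1 + 9 = 8, A[0][1] + B[1][1] = 1 + 10 = 11, A[0][2] + B[2][1] = -2 + 4 = 2) = 2 (attained at k = 2)
  C[0][2] = min over k of (A[0][0] + B[0][2] = -1 + 4 = 3, A[0][1] + B[1][2] = 1 + 2 = 3, A[0][2] + B[2][2] = -2 + 6 = 4) = 3 (attained at k = 0)
  C[1][0] = min over k of (A[1][0] + B[0][0] = 1 + -4 = -3, A[1][1] + B[1][0] = -5 + -4 = -9, A[1][2] + B[2][0] = 10 + 8 = 18) = -9 (attained at k = 1)
  C[1][1] = min over k of (A[1][0] + B[0][1] = 1 + 9 = 10, A[1][1] + B[1][1] = -5 + 10 = 5, A[1][2] + B[2][1] = 10 + 4 = 14) = 5 (attained at k = 1)
  C[1][2] = min over k of (A[1][0] + B[0][2] = 1 + 4 = 5, A[1][1] + B[1][2] = -5 + 2 = -3, A[1][2] + B[2][2] = 10 + 6 = 16) = -3 (attained at k = 1)
  C[2][0] = min over k of (A[2][0] + B[0][0] = 5 + -4 = 1, A[2][1] + B[1][0] = 9 + -4 = 5, A[2][2] + B[2][0] = 7 + 8 = 15) = 1 (attained at k = 0)
  C[2][1] = min over k of (A[2][0] + B[0][1] = 5 + 9 = 14, A[2][1] + B[1][1] = 9 + 10 = 19, A[2][2] + B[2][1] = 7 + 4 = 11) = 11 (attained at k = 2)
  C[2][2] = min over k of (A[2][0] + B[0][2] = 5 + 4 = 9, A[2][1] + B[1][2] = 9 + 2 = 11, A[2][2] + B[2][2] = 7 + 6 = 13) = 9 (attained at k = 0)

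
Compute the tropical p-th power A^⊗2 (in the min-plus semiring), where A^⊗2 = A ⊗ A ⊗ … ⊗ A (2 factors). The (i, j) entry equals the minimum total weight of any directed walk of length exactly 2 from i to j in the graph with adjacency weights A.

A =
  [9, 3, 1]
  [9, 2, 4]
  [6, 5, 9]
A^⊗2 =
  [7, 5, 7]
  [10, 4, 6]
  [14, 7, 7]

Each entry (A^⊗2)_ij equals the minimum over all length-2 walks i = v_0 → v_1 → … → v_2 = j of Σ_t A[v_t][v_{t+1}]. For example, for (i, j) = (0, 2) we minimise over 3 possible intermediate vertex sequences; the minimum is 7, attained along the walk 0 → 1 → 2.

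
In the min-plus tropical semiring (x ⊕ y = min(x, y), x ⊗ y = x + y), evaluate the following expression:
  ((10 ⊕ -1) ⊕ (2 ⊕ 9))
((10 ⊕ -1) ⊕ (2 ⊕ 9)) = -1

Expand innermost to outermost. Recall ⊕ takes the minimum of its arguments and ⊗ takes their sum. Working out the expression ((10 ⊕ -1) ⊕ (2 ⊕ 9)) gives -1.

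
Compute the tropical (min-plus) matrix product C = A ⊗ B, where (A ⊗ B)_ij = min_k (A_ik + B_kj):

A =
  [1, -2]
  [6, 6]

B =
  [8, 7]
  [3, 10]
A ⊗ B =
  [1, 8]
  [9, 13]

Apply the min-plus product entry-by-entry:
  C[0][0] = min over k of (A[0][0] + B[0][0] = 1 + 8 = 9, A[0][1] + B[1][0] = -2 + 3 = 1) = 1 (attained at k = 1)
  C[0][1] = min over k of (A[0][0] + B[0][1] = 1 + 7 = 8, A[0][1] + B[1][1] = -2 + 10 = 8) = 8 (attained at k = 0)
  C[1][0] = min over k of (A[1][0] + B[0][0] = 6 + 8 = 14, A[1][1] + B[1][0] = 6 + 3 = 9) = 9 (attained at k = 1)
  C[1][1] = min over k of (A[1][0] + B[0][1] = 6 + 7 = 13, A[1][1] + B[1][1] = 6 + 10 = 16) = 13 (attained at k = 0)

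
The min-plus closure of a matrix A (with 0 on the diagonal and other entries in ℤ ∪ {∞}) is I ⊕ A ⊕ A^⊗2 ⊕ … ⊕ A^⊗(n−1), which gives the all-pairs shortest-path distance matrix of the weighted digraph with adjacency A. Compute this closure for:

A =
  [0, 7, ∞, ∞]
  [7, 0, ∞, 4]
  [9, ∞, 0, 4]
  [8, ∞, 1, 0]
Closure =
  [0, 7, 12, 11]
  [7, 0, 5, 4]
  [9, 16, 0, 4]
  [8, 15, 1, 0]

This is the Floyd-Warshall all-pairs shortest-path computation. For each intermediate vertex k = 0, 1, …, 3, update dist[i][j] ← min(dist[i][j], dist[i][k] + dist[k][j]). The final matrix gives, for each (i, j), the minimum total weight of any directed path from i to j (possibly empty when i = j).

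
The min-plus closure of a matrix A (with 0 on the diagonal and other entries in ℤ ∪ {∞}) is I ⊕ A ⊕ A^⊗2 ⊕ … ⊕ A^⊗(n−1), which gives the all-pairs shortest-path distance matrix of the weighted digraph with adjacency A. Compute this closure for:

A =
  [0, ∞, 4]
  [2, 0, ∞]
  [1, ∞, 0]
Closure =
  [0, ∞, 4]
  [2, 0, 6]
  [1, ∞, 0]

This is the Floyd-Warshall all-pairs shortest-path computation. For each intermediate vertex k = 0, 1, …, 2, update dist[i][j] ← min(dist[i][j], dist[i][k] + dist[k][j]). The final matrix gives, for each (i, j), the minimum total weight of any directed path from i to j (possibly empty when i = j).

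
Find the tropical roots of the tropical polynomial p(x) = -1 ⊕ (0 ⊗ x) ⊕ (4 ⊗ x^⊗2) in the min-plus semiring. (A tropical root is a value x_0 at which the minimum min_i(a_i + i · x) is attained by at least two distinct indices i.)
Roots: {-4, -1}

Each tropical root is a break point of the lower envelope of the lines y = a_i + i · x (there are 3 lines, with slopes 0, 1, ..., 2). Only the lines that attain the minimum somewhere contribute to roots; other lines are dominated. Here the surviving (envelope) indices are i = 2, i = 1, i = 0.
Intersections between consecutive envelope lines give the roots: for adjacent envelope indices i < j the intersection is x = (a_i − a_j) / (j − i). Reading off the sorted break points: {-4, -1}.
Verification: at each break x_0, at least two indices attain the minimum of min_i(a_i + i · x_0).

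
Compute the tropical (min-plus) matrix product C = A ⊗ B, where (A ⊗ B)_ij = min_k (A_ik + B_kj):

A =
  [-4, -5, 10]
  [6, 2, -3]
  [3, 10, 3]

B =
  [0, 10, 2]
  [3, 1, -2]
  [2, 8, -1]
A ⊗ B =
  [-4, -4, -7]
  [-1, 3, -4]
  [3, 11, 2]

Apply the min-plus product entry-by-entry:
  C[0][0] = min over k of (A[0][0] + B[0][0] = -4 + 0 = -4, A[0][1] + B[1][0] = -5 + 3 = -2, A[0][2] + B[2][0] = 10 + 2 = 12) = -4 (attained at k = 0)
  C[0][1] = min over k of (A[0][0] + B[0][1] = -4 + 10 = 6, A[0][1] + B[1][1] = -5 + 1 = -4, A[0][2] + B[2][1] = 10 + 8 = 18) = -4 (attained at k = 1)
  C[0][2] = min over k of (A[0][0] + B[0][2] = -4 + 2 = -2, A[0][1] + B[1][2] = -5 + -2 = -7, A[0][2] + B[2][2] = 10 + -1 = 9) = -7 (attained at k = 1)
  C[1][0] = min over k of (A[1][0] + B[0][0] = 6 + 0 = 6, A[1][1] + B[1][0] = 2 + 3 = 5, A[1][2] + B[2][0] = -3 + 2 = -1) = -1 (attained at k = 2)
  C[1][1] = min over k of (A[1][0] + B[0][1] = 6 + 10 = 16, A[1][1] + B[1][1] = 2 + 1 = 3, A[1][2] + B[2][1] = -3 + 8 = 5) = 3 (attained at k = 1)
  C[1][2] = min over k of (A[1][0] + B[0][2] = 6 + 2 = 8, A[1][1] + B[1][2] = 2 + -2 = 0, A[1][2] + B[2][2] = -3 + -1 = -4) = -4 (attained at k = 2)
  C[2][0] = min over k of (A[2][0] + B[0][0] = 3 + 0 = 3, A[2][1] + B[1][0] = 10 + 3 = 13, A[2][2] + B[2][0] = 3 + 2 = 5) = 3 (attained at k = 0)
  C[2][1] = min over k of (A[2][0] + B[0][1] = 3 + 10 = 13, A[2][1] + B[1][1] = 10 + 1 = 11, A[2][2] + B[2][1] = 3 + 8 = 11) = 11 (attained at k = 1)
  C[2][2] = min over k of (A[2][0] + B[0][2] = 3 + 2 = 5, A[2][1] + B[1][2] = 10 + -2 = 8, A[2][2] + B[2][2] = 3 + -1 = 2) = 2 (attained at k = 2)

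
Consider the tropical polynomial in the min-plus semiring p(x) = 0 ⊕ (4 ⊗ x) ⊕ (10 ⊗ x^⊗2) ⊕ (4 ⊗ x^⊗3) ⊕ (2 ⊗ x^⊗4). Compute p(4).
p(4) = 0

A tropical monomial a ⊗ x^⊗i evaluates to a + i · x. Evaluating each term at x = 4:
  Term 0 contributes 0 + 0 · 4 = 0
  Term 1 contributes 4 + 1 · 4 = 8
  Term 2 contributes 10 + 2 · 4 = 18
  Term 3 contributes 4 + 3 · 4 = 16
  Term 4 contributes 2 + 4 · 4 = 18
p(4) = ⊕ of these = min[0, 8, 18, 16, 18] = 0.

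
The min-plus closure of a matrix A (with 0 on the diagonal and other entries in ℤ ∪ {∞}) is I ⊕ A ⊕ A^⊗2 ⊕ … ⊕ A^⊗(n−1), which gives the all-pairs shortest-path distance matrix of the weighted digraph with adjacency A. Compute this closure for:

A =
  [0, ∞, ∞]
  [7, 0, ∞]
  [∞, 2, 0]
Closure =
  [0, ∞, ∞]
  [7, 0, ∞]
  [9, 2, 0]

This is the Floyd-Warshall all-pairs shortest-path computation. For each intermediate vertex k = 0, 1, …, 2, update dist[i][j] ← min(dist[i][j], dist[i][k] + dist[k][j]). The final matrix gives, for each (i, j), the minimum total weight of any directed path from i to j (possibly empty when i = j).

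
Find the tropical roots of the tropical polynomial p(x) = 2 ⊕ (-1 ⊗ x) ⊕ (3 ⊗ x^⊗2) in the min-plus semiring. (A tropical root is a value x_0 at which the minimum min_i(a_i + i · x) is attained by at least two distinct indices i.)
Roots: {-4, 3}

Each tropical root is a break point of the lower envelope of the lines y = a_i + i · x (there are 3 lines, with slopes 0, 1, ..., 2). Only the lines that attain the minimum somewhere contribute to roots; other lines are dominated. Here the surviving (envelope) indices are i = 2, i = 1, i = 0.
Intersections between consecutive envelope lines give the roots: for adjacent envelope indices i < j the intersection is x = (a_i − a_j) / (j − i). Reading off the sorted break points: {-4, 3}.
Verification: at each break x_0, at least two indices attain the minimum of min_i(a_i + i · x_0).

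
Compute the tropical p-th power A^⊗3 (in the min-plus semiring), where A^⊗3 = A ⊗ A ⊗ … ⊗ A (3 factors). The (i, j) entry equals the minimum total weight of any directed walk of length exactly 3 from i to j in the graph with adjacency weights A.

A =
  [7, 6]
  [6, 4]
A^⊗3 =
  [16, 14]
  [14, 12]

Each entry (A^⊗3)_ij equals the minimum over all length-3 walks i = v_0 → v_1 → … → v_3 = j of Σ_t A[v_t][v_{t+1}]. For example, for (i, j) = (0, 1) we minimise over 4 possible intermediate vertex sequences; the minimum is 14, attained along the walk 0 → 1 → 1 → 1.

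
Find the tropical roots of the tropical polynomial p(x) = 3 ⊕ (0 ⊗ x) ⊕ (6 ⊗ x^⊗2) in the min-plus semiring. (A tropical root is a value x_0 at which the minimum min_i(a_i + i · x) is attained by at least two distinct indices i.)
Roots: {-6, 3}

Each tropical root is a break point of the lower envelope of the lines y = a_i + i · x (there are 3 lines, with slopes 0, 1, ..., 2). Only the lines that attain the minimum somewhere contribute to roots; other lines are dominated. Here the surviving (envelope) indices are i = 2, i = 1, i = 0.
Intersections between consecutive envelope lines give the roots: for adjacent envelope indices i < j the intersection is x = (a_i − a_j) / (j − i). Reading off the sorted break points: {-6, 3}.
Verification: at each break x_0, at least two indices attain the minimum of min_i(a_i + i · x_0).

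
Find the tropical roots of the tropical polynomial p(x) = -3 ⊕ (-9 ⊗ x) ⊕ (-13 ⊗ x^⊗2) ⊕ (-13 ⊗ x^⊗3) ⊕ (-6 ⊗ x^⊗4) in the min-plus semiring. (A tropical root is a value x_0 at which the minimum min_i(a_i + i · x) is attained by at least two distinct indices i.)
Roots: {-7, 0, 4, 6}

Each tropical root is a break point of the lower envelope of the lines y = a_i + i · x (there are 5 lines, with slopes 0, 1, ..., 4). Only the lines that attain the minimum somewhere contribute to roots; other lines are dominated. Here the surviving (envelope) indices are i = 4, i = 3, i = 2, i = 1, i = 0.
Intersections between consecutive envelope lines give the roots: for adjacent envelope indices i < j the intersection is x = (a_i − a_j) / (j − i). Reading off the sorted break points: {-7, 0, 4, 6}.
Verification: at each break x_0, at least two indices attain the minimum of min_i(a_i + i · x_0).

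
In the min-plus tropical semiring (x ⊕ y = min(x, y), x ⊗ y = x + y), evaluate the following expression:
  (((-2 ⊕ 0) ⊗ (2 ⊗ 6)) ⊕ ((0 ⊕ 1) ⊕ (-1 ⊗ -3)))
(((-2 ⊕ 0) ⊗ (2 ⊗ 6)) ⊕ ((0 ⊕ 1) ⊕ (-1 ⊗ -3))) = -4

Expand innermost to outermost. Recall ⊕ takes the minimum of its arguments and ⊗ takes their sum. Working out the expression (((-2 ⊕ 0) ⊗ (2 ⊗ 6)) ⊕ ((0 ⊕ 1) ⊕ (-1 ⊗ -3))) gives -4.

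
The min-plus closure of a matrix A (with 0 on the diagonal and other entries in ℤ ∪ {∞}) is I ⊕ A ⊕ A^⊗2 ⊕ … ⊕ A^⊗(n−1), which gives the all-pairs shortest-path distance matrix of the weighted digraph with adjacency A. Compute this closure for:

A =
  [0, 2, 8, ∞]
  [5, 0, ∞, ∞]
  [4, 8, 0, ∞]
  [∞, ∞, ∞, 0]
Closure =
  [0, 2, 8, ∞]
  [5, 0, 13, ∞]
  [4, 6, 0, ∞]
  [∞, ∞, ∞, 0]

This is the Floyd-Warshall all-pairs shortest-path computation. For each intermediate vertex k = 0, 1, …, 3, update dist[i][j] ← min(dist[i][j], dist[i][k] + dist[k][j]). The final matrix gives, for each (i, j), the minimum total weight of any directed path from i to j (possibly empty when i = j).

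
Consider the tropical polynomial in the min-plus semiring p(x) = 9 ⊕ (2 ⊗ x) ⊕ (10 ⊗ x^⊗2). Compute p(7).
p(7) = 9

A tropical monomial a ⊗ x^⊗i evaluates to a + i · x. Evaluating each term at x = 7:
  Term 0 contributes 9 + 0 · 7 = 9
  Term 1 contributes 2 + 1 · 7 = 9
  Term 2 contributes 10 + 2 · 7 = 24
p(7) = ⊕ of these = min[9, 9, 24] = 9.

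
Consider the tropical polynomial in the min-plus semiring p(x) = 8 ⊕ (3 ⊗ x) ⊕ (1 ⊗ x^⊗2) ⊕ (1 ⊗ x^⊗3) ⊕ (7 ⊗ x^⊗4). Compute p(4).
p(4) = 7

A tropical monomial a ⊗ x^⊗i evaluates to a + i · x. Evaluating each term at x = 4:
  Term 0 contributes 8 + 0 · 4 = 8
  Term 1 contributes 3 + 1 · 4 = 7
  Term 2 contributes 1 + 2 · 4 = 9
  Term 3 contributes 1 + 3 · 4 = 13
  Term 4 contributes 7 + 4 · 4 = 23
p(4) = ⊕ of these = min[8, 7, 9, 13, 23] = 7.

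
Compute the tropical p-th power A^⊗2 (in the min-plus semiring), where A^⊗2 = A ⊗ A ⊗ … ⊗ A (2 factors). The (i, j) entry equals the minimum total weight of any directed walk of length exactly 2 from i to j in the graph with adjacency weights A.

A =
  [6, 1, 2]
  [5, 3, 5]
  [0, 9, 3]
A^⊗2 =
  [2, 4, 5]
  [5, 6, 7]
  [3, 1, 2]

Each entry (A^⊗2)_ij equals the minimum over all length-2 walks i = v_0 → v_1 → … → v_2 = j of Σ_t A[v_t][v_{t+1}]. For example, for (i, j) = (0, 2) we minimise over 3 possible intermediate vertex sequences; the minimum is 5, attained along the walk 0 → 2 → 2.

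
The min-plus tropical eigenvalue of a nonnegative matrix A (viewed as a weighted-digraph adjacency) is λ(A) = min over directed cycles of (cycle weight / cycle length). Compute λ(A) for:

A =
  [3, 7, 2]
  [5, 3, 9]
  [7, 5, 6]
λ(A) = 3

Enumerate directed cycles and compute their means (weight / length). Sample:
  cycle 0 → 0: weight = 3, length = 1, mean = 3/1 ≈ 3.000
  cycle 1 → 1: weight = 3, length = 1, mean = 3/1 ≈ 3.000
  cycle 2 → 2: weight = 6, length = 1, mean = 6/1 ≈ 6.000
  cycle 0 → 1 → 0: weight = 12, length = 2, mean = 12/2 ≈ 6.000
  cycle 0 → 2 → 0: weight = 9, length = 2, mean = 9/2 ≈ 4.500
  cycle 1 → 0 → 1: weight = 12, length = 2, mean = 12/2 ≈ 6.000
Minimum mean = 3.000, attained e.g. along the cycle 0 → 0 with weight 3 and length 1. So λ(A) = 3/1 = 3.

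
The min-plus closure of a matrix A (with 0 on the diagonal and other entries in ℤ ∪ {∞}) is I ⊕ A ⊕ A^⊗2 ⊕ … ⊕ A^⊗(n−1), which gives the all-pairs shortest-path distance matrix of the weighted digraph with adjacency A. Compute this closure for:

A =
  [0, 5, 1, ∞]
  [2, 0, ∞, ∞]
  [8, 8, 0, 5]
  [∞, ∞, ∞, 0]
Closure =
  [0, 5, 1, 6]
  [2, 0, 3, 8]
  [8, 8, 0, 5]
  [∞, ∞, ∞, 0]

This is the Floyd-Warshall all-pairs shortest-path computation. For each intermediate vertex k = 0, 1, …, 3, update dist[i][j] ← min(dist[i][j], dist[i][k] + dist[k][j]). The final matrix gives, for each (i, j), the minimum total weight of any directed path from i to j (possibly empty when i = j).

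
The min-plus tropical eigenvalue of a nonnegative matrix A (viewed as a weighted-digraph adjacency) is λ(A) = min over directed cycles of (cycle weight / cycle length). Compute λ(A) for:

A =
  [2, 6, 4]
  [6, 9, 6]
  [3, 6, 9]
λ(A) = 2

Enumerate directed cycles and compute their means (weight / length). Sample:
  cycle 0 → 0: weight = 2, length = 1, mean = 2/1 ≈ 2.000
  cycle 1 → 1: weight = 9, length = 1, mean = 9/1 ≈ 9.000
  cycle 2 → 2: weight = 9, length = 1, mean = 9/1 ≈ 9.000
  cycle 0 → 1 → 0: weight = 12, length = 2, mean = 12/2 ≈ 6.000
  cycle 0 → 2 → 0: weight = 7, length = 2, mean = 7/2 ≈ 3.500
  cycle 1 → 0 → 1: weight = 12, length = 2, mean = 12/2 ≈ 6.000
Minimum mean = 2.000, attained e.g. along the cycle 0 → 0 with weight 2 and length 1. So λ(A) = 2/1 = 2.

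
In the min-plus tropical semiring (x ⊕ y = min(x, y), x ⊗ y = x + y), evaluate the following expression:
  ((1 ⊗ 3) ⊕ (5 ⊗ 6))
((1 ⊗ 3) ⊕ (5 ⊗ 6)) = 4

Expand innermost to outermost. Recall ⊕ takes the minimum of its arguments and ⊗ takes their sum. Working out the expression ((1 ⊗ 3) ⊕ (5 ⊗ 6)) gives 4.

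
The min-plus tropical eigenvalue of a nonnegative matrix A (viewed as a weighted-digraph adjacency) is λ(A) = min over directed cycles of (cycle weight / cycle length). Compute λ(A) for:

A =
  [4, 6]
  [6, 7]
λ(A) = 4

Enumerate directed cycles and compute their means (weight / length). Sample:
  cycle 0 → 0: weight = 4, length = 1, mean = 4/1 ≈ 4.000
  cycle 1 → 1: weight = 7, length = 1, mean = 7/1 ≈ 7.000
  cycle 0 → 1 → 0: weight = 12, length = 2, mean = 12/2 ≈ 6.000
  cycle 1 → 0 → 1: weight = 12, length = 2, mean = 12/2 ≈ 6.000
Minimum mean = 4.000, attained e.g. along the cycle 0 → 0 with weight 4 and length 1. So λ(A) = 4/1 = 4.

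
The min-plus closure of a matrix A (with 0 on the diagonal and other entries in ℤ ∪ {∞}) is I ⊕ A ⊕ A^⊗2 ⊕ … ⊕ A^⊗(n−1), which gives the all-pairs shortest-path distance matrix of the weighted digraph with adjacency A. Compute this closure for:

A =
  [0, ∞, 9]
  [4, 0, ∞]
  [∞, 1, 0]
Closure =
  [0, 10, 9]
  [4, 0, 13]
  [5, 1, 0]

This is the Floyd-Warshall all-pairs shortest-path computation. For each intermediate vertex k = 0, 1, …, 2, update dist[i][j] ← min(dist[i][j], dist[i][k] + dist[k][j]). The final matrix gives, for each (i, j), the minimum total weight of any directed path from i to j (possibly empty when i = j).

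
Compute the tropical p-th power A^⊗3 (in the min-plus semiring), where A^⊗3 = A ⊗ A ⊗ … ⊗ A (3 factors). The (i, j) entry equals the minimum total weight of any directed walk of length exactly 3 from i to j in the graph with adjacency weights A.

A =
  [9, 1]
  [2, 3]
A^⊗3 =
  [6, 4]
  [5, 6]

Each entry (A^⊗3)_ij equals the minimum over all length-3 walks i = v_0 → v_1 → … → v_3 = j of Σ_t A[v_t][v_{t+1}]. For example, for (i, j) = (0, 1) we minimise over 4 possible intermediate vertex sequences; the minimum is 4, attained along the walk 0 → 1 → 0 → 1.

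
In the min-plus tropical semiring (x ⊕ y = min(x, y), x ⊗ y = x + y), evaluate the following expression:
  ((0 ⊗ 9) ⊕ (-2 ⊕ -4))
((0 ⊗ 9) ⊕ (-2 ⊕ -4)) = -4

Expand innermost to outermost. Recall ⊕ takes the minimum of its arguments and ⊗ takes their sum. Working out the expression ((0 ⊗ 9) ⊕ (-2 ⊕ -4)) gives -4.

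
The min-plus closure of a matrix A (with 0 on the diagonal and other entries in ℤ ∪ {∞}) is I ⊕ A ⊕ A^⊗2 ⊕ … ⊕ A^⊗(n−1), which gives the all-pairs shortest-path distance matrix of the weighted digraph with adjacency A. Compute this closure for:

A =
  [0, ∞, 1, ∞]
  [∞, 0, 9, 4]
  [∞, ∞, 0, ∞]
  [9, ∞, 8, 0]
Closure =
  [0, ∞, 1, ∞]
  [13, 0, 9, 4]
  [∞, ∞, 0, ∞]
  [9, ∞, 8, 0]

This is the Floyd-Warshall all-pairs shortest-path computation. For each intermediate vertex k = 0, 1, …, 3, update dist[i][j] ← min(dist[i][j], dist[i][k] + dist[k][j]). The final matrix gives, for each (i, j), the minimum total weight of any directed path from i to j (possibly empty when i = j).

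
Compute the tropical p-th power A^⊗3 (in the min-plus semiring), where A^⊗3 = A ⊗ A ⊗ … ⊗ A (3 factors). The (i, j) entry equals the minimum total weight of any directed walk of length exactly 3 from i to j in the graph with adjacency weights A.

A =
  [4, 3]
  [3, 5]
A^⊗3 =
  [10, 9]
  [9, 10]

Each entry (A^⊗3)_ij equals the minimum over all length-3 walks i = v_0 → v_1 → … → v_3 = j of Σ_t A[v_t][v_{t+1}]. For example, for (i, j) = (0, 1) we minimise over 4 possible intermediate vertex sequences; the minimum is 9, attained along the walk 0 → 1 → 0 → 1.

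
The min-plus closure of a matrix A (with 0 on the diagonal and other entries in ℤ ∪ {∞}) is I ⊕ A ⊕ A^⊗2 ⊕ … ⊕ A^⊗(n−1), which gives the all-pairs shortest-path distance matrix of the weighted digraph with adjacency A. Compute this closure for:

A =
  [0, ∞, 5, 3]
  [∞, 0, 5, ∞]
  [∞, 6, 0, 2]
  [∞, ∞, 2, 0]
Closure =
  [0, 11, 5, 3]
  [∞, 0, 5, 7]
  [∞, 6, 0, 2]
  [∞, 8, 2, 0]

This is the Floyd-Warshall all-pairs shortest-path computation. For each intermediate vertex k = 0, 1, …, 3, update dist[i][j] ← min(dist[i][j], dist[i][k] + dist[k][j]). The final matrix gives, for each (i, j), the minimum total weight of any directed path from i to j (possibly empty when i = j).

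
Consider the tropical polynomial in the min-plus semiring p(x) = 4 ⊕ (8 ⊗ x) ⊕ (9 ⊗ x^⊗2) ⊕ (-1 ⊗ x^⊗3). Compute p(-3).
p(-3) = -10

A tropical monomial a ⊗ x^⊗i evaluates to a + i · x. Evaluating each term at x = -3:
  Term 0 contributes 4 + 0 · -3 = 4
  Term 1 contributes 8 + 1 · -3 = 5
  Term 2 contributes 9 + 2 · -3 = 3
  Term 3 contributes -1 + 3 · -3 = -10
p(-3) = ⊕ of these = min[4, 5, 3, -10] = -10.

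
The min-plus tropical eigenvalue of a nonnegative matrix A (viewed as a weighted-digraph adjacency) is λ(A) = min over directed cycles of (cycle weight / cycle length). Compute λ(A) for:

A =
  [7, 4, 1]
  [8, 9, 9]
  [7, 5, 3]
λ(A) = 3

Enumerate directed cycles and compute their means (weight / length). Sample:
  cycle 0 → 0: weight = 7, length = 1, mean = 7/1 ≈ 7.000
  cycle 1 → 1: weight = 9, length = 1, mean = 9/1 ≈ 9.000
  cycle 2 → 2: weight = 3, length = 1, mean = 3/1 ≈ 3.000
  cycle 0 → 1 → 0: weight = 12, length = 2, mean = 12/2 ≈ 6.000
  cycle 0 → 2 → 0: weight = 8, length = 2, mean = 8/2 ≈ 4.000
  cycle 1 → 0 → 1: weight = 12, length = 2, mean = 12/2 ≈ 6.000
Minimum mean = 3.000, attained e.g. along the cycle 2 → 2 with weight 3 and length 1. So λ(A) = 3/1 = 3.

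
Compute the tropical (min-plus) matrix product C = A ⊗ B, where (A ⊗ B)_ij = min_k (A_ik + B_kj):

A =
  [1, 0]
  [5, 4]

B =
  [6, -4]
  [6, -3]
A ⊗ B =
  [6, -3]
  [10, 1]

Apply the min-plus product entry-by-entry:
  C[0][0] = min over k of (A[0][0] + B[0][0] = 1 + 6 = 7, A[0][1] + B[1][0] = 0 + 6 = 6) = 6 (attained at k = 1)
  C[0][1] = min over k of (A[0][0] + B[0][1] = 1 + -4 = -3, A[0][1] + B[1][1] = 0 + -3 = -3) = -3 (attained at k = 0)
  C[1][0] = min over k of (A[1][0] + B[0][0] = 5 + 6 = 11, A[1][1] + B[1][0] = 4 + 6 = 10) = 10 (attained at k = 1)
  C[1][1] = min over k of (A[1][0] + B[0][1] = 5 + -4 = 1, A[1][1] + B[1][1] = 4 + -3 = 1) = 1 (attained at k = 0)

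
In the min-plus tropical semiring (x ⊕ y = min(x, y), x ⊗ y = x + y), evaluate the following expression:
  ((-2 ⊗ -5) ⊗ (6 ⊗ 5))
((-2 ⊗ -5) ⊗ (6 ⊗ 5)) = 4

Expand innermost to outermost. Recall ⊕ takes the minimum of its arguments and ⊗ takes their sum. Working out the expression ((-2 ⊗ -5) ⊗ (6 ⊗ 5)) gives 4.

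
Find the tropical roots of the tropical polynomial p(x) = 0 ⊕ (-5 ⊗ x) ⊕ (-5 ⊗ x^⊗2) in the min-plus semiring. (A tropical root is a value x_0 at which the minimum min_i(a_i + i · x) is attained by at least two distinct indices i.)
Roots: {0, 5}

Each tropical root is a break point of the lower envelope of the lines y = a_i + i · x (there are 3 lines, with slopes 0, 1, ..., 2). Only the lines that attain the minimum somewhere contribute to roots; other lines are dominated. Here the surviving (envelope) indices are i = 2, i = 1, i = 0.
Intersections between consecutive envelope lines give the roots: for adjacent envelope indices i < j the intersection is x = (a_i − a_j) / (j − i). Reading off the sorted break points: {0, 5}.
Verification: at each break x_0, at least two indices attain the minimum of min_i(a_i + i · x_0).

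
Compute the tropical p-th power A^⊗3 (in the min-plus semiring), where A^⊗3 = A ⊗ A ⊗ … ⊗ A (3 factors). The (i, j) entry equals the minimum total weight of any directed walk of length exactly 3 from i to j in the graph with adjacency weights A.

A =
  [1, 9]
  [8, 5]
A^⊗3 =
  [3, 11]
  [10, 15]

Each entry (A^⊗3)_ij equals the minimum over all length-3 walks i = v_0 → v_1 → … → v_3 = j of Σ_t A[v_t][v_{t+1}]. For example, for (i, j) = (0, 1) we minimise over 4 possible intermediate vertex sequences; the minimum is 11, attained along the walk 0 → 0 → 0 → 1.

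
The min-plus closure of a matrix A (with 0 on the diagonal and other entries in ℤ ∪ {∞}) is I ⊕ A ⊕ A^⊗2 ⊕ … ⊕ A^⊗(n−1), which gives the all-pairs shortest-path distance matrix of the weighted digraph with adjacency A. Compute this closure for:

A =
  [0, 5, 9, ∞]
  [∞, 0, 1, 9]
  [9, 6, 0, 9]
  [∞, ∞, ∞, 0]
Closure =
  [0, 5, 6, 14]
  [10, 0, 1, 9]
  [9, 6, 0, 9]
  [∞, ∞, ∞, 0]

This is the Floyd-Warshall all-pairs shortest-path computation. For each intermediate vertex k = 0, 1, …, 3, update dist[i][j] ← min(dist[i][j], dist[i][k] + dist[k][j]). The final matrix gives, for each (i, j), the minimum total weight of any directed path from i to j (possibly empty when i = j).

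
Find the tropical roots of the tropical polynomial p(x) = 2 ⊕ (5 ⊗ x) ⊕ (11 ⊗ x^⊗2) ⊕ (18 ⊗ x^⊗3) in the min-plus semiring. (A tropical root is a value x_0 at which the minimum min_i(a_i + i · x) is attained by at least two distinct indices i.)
Roots: {-7, -6, -3}

Each tropical root is a break point of the lower envelope of the lines y = a_i + i · x (there are 4 lines, with slopes 0, 1, ..., 3). Only the lines that attain the minimum somewhere contribute to roots; other lines are dominated. Here the surviving (envelope) indices are i = 3, i = 2, i = 1, i = 0.
Intersections between consecutive envelope lines give the roots: for adjacent envelope indices i < j the intersection is x = (a_i − a_j) / (j − i). Reading off the sorted break points: {-7, -6, -3}.
Verification: at each break x_0, at least two indices attain the minimum of min_i(a_i + i · x_0).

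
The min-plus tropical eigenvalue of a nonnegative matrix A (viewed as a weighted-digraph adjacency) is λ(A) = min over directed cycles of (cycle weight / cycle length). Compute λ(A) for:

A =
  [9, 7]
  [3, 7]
λ(A) = 5

Enumerate directed cycles and compute their means (weight / length). Sample:
  cycle 0 → 0: weight = 9, length = 1, mean = 9/1 ≈ 9.000
  cycle 1 → 1: weight = 7, length = 1, mean = 7/1 ≈ 7.000
  cycle 0 → 1 → 0: weight = 10, length = 2, mean = 10/2 ≈ 5.000
  cycle 1 → 0 → 1: weight = 10, length = 2, mean = 10/2 ≈ 5.000
Minimum mean = 5.000, attained e.g. along the cycle 0 → 1 → 0 with weight 10 and length 2. So λ(A) = 10/2 = 5.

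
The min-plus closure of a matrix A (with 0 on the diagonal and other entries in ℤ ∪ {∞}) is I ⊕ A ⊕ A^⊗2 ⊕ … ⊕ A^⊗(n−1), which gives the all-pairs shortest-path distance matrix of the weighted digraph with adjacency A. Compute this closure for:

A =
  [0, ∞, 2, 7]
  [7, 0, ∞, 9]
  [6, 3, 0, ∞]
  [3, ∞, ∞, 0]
Closure =
  [0, 5, 2, 7]
  [7, 0, 9, 9]
  [6, 3, 0, 12]
  [3, 8, 5, 0]

This is the Floyd-Warshall all-pairs shortest-path computation. For each intermediate vertex k = 0, 1, …, 3, update dist[i][j] ← min(dist[i][j], dist[i][k] + dist[k][j]). The final matrix gives, for each (i, j), the minimum total weight of any directed path from i to j (possibly empty when i = j).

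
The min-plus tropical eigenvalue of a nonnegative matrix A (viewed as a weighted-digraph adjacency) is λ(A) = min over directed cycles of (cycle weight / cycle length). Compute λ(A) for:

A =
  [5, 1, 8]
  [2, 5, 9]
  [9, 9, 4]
λ(A) = 3/2

Enumerate directed cycles and compute their means (weight / length). Sample:
  cycle 0 → 0: weight = 5, length = 1, mean = 5/1 ≈ 5.000
  cycle 1 → 1: weight = 5, length = 1, mean = 5/1 ≈ 5.000
  cycle 2 → 2: weight = 4, length = 1, mean = 4/1 ≈ 4.000
  cycle 0 → 1 → 0: weight = 3, length = 2, mean = 3/2 ≈ 1.500
  cycle 0 → 2 → 0: weight = 17, length = 2, mean = 17/2 ≈ 8.500
  cycle 1 → 0 → 1: weight = 3, length = 2, mean = 3/2 ≈ 1.500
Minimum mean = 1.500, attained e.g. along the cycle 0 → 1 → 0 with weight 3 and length 2. So λ(A) = 3/2 = 3/2.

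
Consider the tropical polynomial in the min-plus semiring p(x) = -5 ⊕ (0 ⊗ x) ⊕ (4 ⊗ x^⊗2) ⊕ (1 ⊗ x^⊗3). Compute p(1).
p(1) = -5

A tropical monomial a ⊗ x^⊗i evaluates to a + i · x. Evaluating each term at x = 1:
  Term 0 contributes -5 + 0 · 1 = -5
  Term 1 contributes 0 + 1 · 1 = 1
  Term 2 contributes 4 + 2 · 1 = 6
  Term 3 contributes 1 + 3 · 1 = 4
p(1) = ⊕ of these = min[-5, 1, 6, 4] = -5.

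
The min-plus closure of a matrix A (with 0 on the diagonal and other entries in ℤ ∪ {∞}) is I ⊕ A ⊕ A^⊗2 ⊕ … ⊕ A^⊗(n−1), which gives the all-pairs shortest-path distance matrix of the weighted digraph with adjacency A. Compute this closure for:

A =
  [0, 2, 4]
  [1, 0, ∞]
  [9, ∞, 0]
Closure =
  [0, 2, 4]
  [1, 0, 5]
  [9, 11, 0]

This is the Floyd-Warshall all-pairs shortest-path computation. For each intermediate vertex k = 0, 1, …, 2, update dist[i][j] ← min(dist[i][j], dist[i][k] + dist[k][j]). The final matrix gives, for each (i, j), the minimum total weight of any directed path from i to j (possibly empty when i = j).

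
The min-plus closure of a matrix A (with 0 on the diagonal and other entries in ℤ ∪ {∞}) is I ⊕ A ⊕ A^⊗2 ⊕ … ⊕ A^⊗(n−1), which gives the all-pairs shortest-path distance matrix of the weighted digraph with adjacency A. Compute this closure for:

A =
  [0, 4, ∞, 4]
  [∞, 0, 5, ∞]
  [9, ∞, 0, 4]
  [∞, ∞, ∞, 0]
Closure =
  [0, 4, 9, 4]
  [14, 0, 5, 9]
  [9, 13, 0, 4]
  [∞, ∞, ∞, 0]

This is the Floyd-Warshall all-pairs shortest-path computation. For each intermediate vertex k = 0, 1, …, 3, update dist[i][j] ← min(dist[i][j], dist[i][k] + dist[k][j]). The final matrix gives, for each (i, j), the minimum total weight of any directed path from i to j (possibly empty when i = j).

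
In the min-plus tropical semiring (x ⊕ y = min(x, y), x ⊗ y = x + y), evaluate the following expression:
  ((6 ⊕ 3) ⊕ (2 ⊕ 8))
((6 ⊕ 3) ⊕ (2 ⊕ 8)) = 2

Expand innermost to outermost. Recall ⊕ takes the minimum of its arguments and ⊗ takes their sum. Working out the expression ((6 ⊕ 3) ⊕ (2 ⊕ 8)) gives 2.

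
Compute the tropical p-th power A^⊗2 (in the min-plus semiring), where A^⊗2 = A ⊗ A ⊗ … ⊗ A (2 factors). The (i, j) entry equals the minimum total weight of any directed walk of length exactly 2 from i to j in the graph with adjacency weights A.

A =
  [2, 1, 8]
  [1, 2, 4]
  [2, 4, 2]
A^⊗2 =
  [2, 3, 5]
  [3, 2, 6]
  [4, 3, 4]

Each entry (A^⊗2)_ij equals the minimum over all length-2 walks i = v_0 → v_1 → … → v_2 = j of Σ_t A[v_t][v_{t+1}]. For example, for (i, j) = (0, 2) we minimise over 3 possible intermediate vertex sequences; the minimum is 5, attained along the walk 0 → 1 → 2.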